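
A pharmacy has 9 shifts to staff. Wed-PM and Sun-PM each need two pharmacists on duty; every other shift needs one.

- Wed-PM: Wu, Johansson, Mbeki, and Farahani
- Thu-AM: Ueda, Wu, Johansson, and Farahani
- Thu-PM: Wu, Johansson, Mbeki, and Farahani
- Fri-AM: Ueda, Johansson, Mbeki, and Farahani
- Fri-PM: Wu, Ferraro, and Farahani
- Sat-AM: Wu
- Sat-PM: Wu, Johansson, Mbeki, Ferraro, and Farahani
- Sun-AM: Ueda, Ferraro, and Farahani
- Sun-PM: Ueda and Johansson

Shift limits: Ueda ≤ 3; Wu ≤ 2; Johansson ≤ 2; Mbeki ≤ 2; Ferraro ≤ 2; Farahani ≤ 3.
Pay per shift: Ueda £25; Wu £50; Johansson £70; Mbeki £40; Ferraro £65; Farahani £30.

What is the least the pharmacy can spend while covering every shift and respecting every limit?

£415

Sat-AM can only be covered by Wu, so that assignment is forced.
Sun-PM can only be covered by Ueda and Johansson, so that assignment is forced.
Picking the cheapest available pharmacist for each shift independently would cost £380, but that ignores the shift limits.
An optimal schedule: Wed-PM→Mbeki+Wu, Thu-AM→Ueda, Thu-PM→Farahani, Fri-AM→Farahani, Fri-PM→Farahani, Sat-AM→Wu, Sat-PM→Mbeki, Sun-AM→Ueda, Sun-PM→Ueda+Johansson.
Total: 40 + 50 + 25 + 30 + 30 + 30 + 50 + 40 + 25 + 25 + 70 = £415.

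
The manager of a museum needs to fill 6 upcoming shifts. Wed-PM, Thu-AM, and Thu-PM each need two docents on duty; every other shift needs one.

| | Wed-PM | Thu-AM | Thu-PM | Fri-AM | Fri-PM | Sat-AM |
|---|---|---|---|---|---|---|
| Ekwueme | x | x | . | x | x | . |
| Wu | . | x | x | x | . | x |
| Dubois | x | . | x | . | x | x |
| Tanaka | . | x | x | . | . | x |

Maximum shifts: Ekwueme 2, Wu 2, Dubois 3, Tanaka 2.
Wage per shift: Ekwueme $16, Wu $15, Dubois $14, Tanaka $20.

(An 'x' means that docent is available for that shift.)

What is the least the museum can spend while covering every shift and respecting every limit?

Wed-PM can only be covered by Ekwueme and Dubois, so that assignment is forced.
Picking the cheapest available docent for each shift independently would cost $133, but that ignores the shift limits.
An optimal schedule: Wed-PM→Ekwueme+Dubois, Thu-AM→Wu+Tanaka, Thu-PM→Wu+Dubois, Fri-AM→Ekwueme, Fri-PM→Dubois, Sat-AM→Tanaka.
Total: 16 + 14 + 15 + 20 + 15 + 14 + 16 + 14 + 20 = $144.

$144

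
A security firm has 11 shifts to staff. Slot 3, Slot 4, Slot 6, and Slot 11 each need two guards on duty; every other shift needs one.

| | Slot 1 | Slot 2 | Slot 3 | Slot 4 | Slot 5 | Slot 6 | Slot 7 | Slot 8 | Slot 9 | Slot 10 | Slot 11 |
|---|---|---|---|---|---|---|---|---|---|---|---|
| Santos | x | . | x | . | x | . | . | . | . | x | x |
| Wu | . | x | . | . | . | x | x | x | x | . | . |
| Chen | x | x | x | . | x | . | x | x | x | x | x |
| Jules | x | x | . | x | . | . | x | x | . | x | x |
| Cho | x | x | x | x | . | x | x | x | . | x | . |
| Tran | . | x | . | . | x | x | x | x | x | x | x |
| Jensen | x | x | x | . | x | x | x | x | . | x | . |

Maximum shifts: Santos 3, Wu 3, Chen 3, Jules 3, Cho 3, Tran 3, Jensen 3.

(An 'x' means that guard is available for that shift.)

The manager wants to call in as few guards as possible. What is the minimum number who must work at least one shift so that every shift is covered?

15 slots to fill and no one can take more than 3, so at least ⌈15/3⌉ = 5 guards are needed.
Santos, Wu, Chen, Jules, and Cho alone can cover everything: Slot 1→Chen, Slot 2→Wu, Slot 3→Santos+Chen, Slot 4→Jules+Cho, Slot 5→Santos, Slot 6→Wu+Cho, Slot 7→Jules, Slot 8→Jules, Slot 9→Wu, Slot 10→Cho, Slot 11→Santos+Chen.

5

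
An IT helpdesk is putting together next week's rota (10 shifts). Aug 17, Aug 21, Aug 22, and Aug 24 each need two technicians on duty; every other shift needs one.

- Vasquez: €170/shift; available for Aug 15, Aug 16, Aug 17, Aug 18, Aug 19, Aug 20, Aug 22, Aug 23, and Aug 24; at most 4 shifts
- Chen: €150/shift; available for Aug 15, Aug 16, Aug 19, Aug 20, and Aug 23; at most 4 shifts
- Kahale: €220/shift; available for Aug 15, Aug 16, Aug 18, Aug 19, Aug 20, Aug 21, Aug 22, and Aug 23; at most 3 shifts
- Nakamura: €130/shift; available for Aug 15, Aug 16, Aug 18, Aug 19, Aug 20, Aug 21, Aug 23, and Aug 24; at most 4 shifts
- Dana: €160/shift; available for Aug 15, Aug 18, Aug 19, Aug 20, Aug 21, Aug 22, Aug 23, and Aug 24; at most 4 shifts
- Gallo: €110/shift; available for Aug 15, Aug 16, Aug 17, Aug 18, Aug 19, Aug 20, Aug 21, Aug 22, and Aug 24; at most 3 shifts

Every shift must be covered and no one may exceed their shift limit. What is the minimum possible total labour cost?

€1940

Aug 17 can only be covered by Vasquez and Gallo, so that assignment is forced.
Picking the cheapest available technician for each shift independently would cost €1710, but that ignores the shift limits.
An optimal schedule: Aug 15→Chen, Aug 16→Nakamura, Aug 17→Gallo+Vasquez, Aug 18→Nakamura, Aug 19→Chen, Aug 20→Chen, Aug 21→Gallo+Nakamura, Aug 22→Gallo+Dana, Aug 23→Chen, Aug 24→Nakamura+Dana.
Total: 150 + 130 + 110 + 170 + 130 + 150 + 150 + 110 + 130 + 110 + 160 + 150 + 130 + 160 = €1940.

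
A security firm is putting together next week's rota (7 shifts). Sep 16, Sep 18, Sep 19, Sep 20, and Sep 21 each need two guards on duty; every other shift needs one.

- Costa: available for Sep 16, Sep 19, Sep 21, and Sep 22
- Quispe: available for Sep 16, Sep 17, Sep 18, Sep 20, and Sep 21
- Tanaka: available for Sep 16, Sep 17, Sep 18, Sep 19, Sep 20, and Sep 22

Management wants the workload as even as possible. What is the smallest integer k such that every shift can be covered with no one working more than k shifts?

With 3 guards and 12 worker-slots to fill, someone must work at least ⌈12/3⌉ = 4 shifts, so k ≥ 4.
k = 4 works: Sep 16→Costa+Tanaka, Sep 17→Quispe, Sep 18→Quispe+Tanaka, Sep 19→Costa+Tanaka, Sep 20→Quispe+Tanaka, Sep 21→Costa+Quispe, Sep 22→Costa.
Loads: Costa 4, Quispe 4, Tanaka 4 — all ≤ 4.

4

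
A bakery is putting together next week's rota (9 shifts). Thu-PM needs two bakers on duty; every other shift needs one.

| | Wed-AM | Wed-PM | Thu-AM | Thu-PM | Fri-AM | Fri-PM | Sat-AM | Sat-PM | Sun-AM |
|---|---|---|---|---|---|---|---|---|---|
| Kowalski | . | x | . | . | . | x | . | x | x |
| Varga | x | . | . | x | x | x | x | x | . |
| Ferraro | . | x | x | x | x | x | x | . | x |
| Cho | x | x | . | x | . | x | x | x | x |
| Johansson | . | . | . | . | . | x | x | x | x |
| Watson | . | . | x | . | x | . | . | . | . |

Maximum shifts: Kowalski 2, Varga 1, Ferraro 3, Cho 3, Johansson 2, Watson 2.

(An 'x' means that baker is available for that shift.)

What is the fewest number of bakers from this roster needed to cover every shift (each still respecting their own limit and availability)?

4

10 slots to fill and no one can take more than 3, so at least ⌈10/3⌉ = 4 bakers are needed.
Kowalski, Ferraro, Cho, and Johansson alone can cover everything: Wed-AM→Cho, Wed-PM→Kowalski, Thu-AM→Ferraro, Thu-PM→Ferraro+Cho, Fri-AM→Ferraro, Fri-PM→Johansson, Sat-AM→Cho, Sat-PM→Kowalski, Sun-AM→Johansson.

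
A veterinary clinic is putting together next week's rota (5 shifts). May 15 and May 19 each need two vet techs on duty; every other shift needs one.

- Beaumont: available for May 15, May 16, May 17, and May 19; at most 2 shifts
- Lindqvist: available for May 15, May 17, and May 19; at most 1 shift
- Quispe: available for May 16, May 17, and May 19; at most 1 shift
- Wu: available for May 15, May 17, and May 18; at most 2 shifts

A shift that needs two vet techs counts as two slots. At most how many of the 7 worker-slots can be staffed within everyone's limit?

Total capacity across all vet techs is 2+1+1+2 = 6, and 7 slots are needed, so at most 6 can be filled.
An assignment achieving 6: May 15→Beaumont+Lindqvist, May 16→Beaumont, May 17→Wu, May 18→Wu, May 19→Quispe.
Loads: Beaumont 2/2, Lindqvist 1/1, Quispe 1/1, Wu 2/2.

6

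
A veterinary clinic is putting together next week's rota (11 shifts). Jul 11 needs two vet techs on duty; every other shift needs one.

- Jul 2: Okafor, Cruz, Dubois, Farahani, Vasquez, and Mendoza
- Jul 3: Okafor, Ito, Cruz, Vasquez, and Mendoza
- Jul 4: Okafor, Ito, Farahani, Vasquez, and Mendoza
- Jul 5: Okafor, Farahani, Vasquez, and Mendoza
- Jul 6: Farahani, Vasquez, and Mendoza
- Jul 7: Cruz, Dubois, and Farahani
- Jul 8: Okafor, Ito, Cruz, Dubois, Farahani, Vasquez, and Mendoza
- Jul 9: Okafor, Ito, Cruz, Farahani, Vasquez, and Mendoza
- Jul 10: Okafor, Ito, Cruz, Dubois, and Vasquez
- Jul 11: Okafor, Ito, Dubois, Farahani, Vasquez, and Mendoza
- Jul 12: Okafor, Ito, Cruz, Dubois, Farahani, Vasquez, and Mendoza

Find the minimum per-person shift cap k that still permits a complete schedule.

With 7 vet techs and 12 worker-slots to fill, someone must work at least ⌈12/7⌉ = 2 shifts, so k ≥ 2.
k = 2 works: Jul 2→Cruz, Jul 3→Okafor, Jul 4→Ito, Jul 5→Okafor, Jul 6→Farahani, Jul 7→Cruz, Jul 8→Dubois, Jul 9→Farahani, Jul 10→Ito, Jul 11→Vasquez+Mendoza, Jul 12→Dubois.
Loads: Okafor 2, Ito 2, Cruz 2, Dubois 2, Farahani 2, Vasquez 1, Mendoza 1 — all ≤ 2.

2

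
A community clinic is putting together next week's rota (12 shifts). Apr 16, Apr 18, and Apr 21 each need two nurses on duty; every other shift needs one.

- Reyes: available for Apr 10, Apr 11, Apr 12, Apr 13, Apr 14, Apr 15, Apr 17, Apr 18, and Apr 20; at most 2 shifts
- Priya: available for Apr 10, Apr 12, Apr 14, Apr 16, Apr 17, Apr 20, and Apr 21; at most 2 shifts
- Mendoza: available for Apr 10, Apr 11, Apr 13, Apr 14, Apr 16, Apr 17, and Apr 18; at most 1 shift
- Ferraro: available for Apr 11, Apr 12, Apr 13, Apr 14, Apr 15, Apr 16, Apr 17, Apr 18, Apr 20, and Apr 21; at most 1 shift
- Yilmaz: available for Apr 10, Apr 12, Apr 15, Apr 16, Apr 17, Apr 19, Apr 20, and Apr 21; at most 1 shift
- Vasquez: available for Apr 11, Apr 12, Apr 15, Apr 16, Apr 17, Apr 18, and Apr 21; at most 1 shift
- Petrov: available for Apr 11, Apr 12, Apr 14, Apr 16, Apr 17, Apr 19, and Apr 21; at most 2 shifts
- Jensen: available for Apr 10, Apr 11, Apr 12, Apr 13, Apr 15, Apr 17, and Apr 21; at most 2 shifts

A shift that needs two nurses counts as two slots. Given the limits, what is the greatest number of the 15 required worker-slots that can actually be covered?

Total capacity across all nurses is 2+2+1+1+1+1+2+2 = 12, and 15 slots are needed, so at most 12 can be filled.
An assignment achieving 12: Apr 10→Priya, Apr 11→Petrov, Apr 12→Jensen, Apr 13→Reyes, Apr 14→Ferraro, Apr 15→Vasquez, Apr 16→Petrov, Apr 18→Reyes+Mendoza, Apr 19→Yilmaz, Apr 20→Priya, Apr 21→Jensen.
Loads: Reyes 2/2, Priya 2/2, Mendoza 1/1, Ferraro 1/1, Yilmaz 1/1, Vasquez 1/1, Petrov 2/2, Jensen 2/2.

12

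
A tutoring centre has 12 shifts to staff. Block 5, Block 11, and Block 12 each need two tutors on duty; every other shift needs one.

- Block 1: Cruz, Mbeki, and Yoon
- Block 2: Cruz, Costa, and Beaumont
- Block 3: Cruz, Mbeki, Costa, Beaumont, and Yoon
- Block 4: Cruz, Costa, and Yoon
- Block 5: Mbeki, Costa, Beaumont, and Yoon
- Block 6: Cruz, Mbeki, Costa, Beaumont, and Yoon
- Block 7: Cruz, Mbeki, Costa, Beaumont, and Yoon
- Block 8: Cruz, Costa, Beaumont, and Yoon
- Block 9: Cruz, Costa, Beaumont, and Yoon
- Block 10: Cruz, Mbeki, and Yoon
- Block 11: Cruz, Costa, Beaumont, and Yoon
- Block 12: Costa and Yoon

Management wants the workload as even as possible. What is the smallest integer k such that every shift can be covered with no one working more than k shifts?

With 5 tutors and 15 worker-slots to fill, someone must work at least ⌈15/5⌉ = 3 shifts, so k ≥ 3.
k = 3 works: Block 1→Cruz, Block 2→Cruz, Block 3→Mbeki, Block 4→Cruz, Block 5→Beaumont+Yoon, Block 6→Mbeki, Block 7→Beaumont, Block 8→Costa, Block 9→Costa, Block 10→Mbeki, Block 11→Beaumont+Yoon, Block 12→Costa+Yoon.
Loads: Cruz 3, Mbeki 3, Costa 3, Beaumont 3, Yoon 3 — all ≤ 3.

3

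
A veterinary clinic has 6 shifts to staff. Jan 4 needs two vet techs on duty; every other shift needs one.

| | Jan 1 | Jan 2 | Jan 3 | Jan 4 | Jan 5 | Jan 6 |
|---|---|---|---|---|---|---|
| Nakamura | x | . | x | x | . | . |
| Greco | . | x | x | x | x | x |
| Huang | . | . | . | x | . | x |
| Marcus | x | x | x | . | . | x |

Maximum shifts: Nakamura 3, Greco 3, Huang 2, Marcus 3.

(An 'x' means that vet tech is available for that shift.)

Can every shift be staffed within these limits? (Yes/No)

Jan 5 can only be covered by Greco, so that assignment is forced.
One valid schedule: Jan 1→Nakamura, Jan 2→Greco, Jan 3→Nakamura, Jan 4→Nakamura+Greco, Jan 5→Greco, Jan 6→Huang.
Loads: Nakamura 3/3, Greco 3/3, Huang 1/2, Marcus 0/3 — all within limits.

Yes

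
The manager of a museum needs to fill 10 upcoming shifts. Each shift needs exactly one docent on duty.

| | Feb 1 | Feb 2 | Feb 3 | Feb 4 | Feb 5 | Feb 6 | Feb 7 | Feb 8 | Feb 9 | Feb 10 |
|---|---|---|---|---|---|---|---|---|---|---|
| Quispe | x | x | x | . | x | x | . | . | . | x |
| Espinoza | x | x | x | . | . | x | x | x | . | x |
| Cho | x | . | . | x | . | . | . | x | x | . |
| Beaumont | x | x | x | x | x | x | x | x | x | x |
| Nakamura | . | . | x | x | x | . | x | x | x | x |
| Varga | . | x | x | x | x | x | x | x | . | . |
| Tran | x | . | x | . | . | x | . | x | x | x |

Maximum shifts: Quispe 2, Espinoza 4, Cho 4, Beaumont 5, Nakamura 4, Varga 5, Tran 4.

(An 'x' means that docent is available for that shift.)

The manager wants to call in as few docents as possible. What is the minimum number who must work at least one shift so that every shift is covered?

10 slots to fill and no one can take more than 5, so at least ⌈10/5⌉ = 2 docents are needed.
Beaumont and Varga alone can cover everything: Feb 1→Beaumont, Feb 2→Beaumont, Feb 3→Beaumont, Feb 4→Varga, Feb 5→Varga, Feb 6→Varga, Feb 7→Varga, Feb 8→Varga, Feb 9→Beaumont, Feb 10→Beaumont.

2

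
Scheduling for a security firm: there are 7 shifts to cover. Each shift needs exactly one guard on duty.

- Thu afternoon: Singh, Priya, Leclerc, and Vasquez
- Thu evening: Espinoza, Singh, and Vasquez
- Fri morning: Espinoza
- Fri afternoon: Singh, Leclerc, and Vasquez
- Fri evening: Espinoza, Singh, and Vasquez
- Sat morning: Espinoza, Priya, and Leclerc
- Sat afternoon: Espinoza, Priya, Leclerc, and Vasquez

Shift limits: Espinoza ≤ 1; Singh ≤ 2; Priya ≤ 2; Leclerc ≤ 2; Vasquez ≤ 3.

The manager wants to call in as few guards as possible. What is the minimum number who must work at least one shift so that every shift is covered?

7 slots to fill and no one can take more than 3, so at least ⌈7/3⌉ = 3 guards are needed.
No set of 3 guards can cover every shift (each such set leaves at least one shift with no one available or exceeds a cap).
Espinoza, Singh, Priya, and Leclerc alone can cover everything: Thu afternoon→Priya, Thu evening→Singh, Fri morning→Espinoza, Fri afternoon→Leclerc, Fri evening→Singh, Sat morning→Priya, Sat afternoon→Leclerc.

4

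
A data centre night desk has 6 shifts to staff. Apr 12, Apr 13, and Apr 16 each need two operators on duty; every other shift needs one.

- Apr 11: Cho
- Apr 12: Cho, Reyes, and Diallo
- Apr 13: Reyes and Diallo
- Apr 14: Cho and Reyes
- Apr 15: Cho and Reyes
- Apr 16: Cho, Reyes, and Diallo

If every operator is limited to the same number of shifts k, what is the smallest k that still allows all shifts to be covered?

With 3 operators and 9 worker-slots to fill, someone must work at least ⌈9/3⌉ = 3 shifts, so k ≥ 3.
k = 3 works: Apr 11→Cho, Apr 12→Reyes+Diallo, Apr 13→Reyes+Diallo, Apr 14→Cho, Apr 15→Cho, Apr 16→Reyes+Diallo.
Loads: Cho 3, Reyes 3, Diallo 3 — all ≤ 3.

3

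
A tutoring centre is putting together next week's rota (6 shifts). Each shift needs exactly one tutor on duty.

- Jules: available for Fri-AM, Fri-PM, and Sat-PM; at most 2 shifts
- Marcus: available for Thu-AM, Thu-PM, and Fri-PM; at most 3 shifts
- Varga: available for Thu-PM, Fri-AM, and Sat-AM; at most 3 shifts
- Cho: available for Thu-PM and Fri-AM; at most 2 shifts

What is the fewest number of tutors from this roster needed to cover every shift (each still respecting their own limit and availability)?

6 slots to fill and no one can take more than 3, so at least ⌈6/3⌉ = 2 tutors are needed.
Shifts {Thu-AM, Sat-AM, Sat-PM} need 3 slots, but among the tutors available for them (Jules, Marcus, and Varga) any 2 together supply at most 2. So 2 tutors are not enough.
Jules, Marcus, and Varga alone can cover everything: Thu-AM→Marcus, Thu-PM→Marcus, Fri-AM→Jules, Fri-PM→Marcus, Sat-AM→Varga, Sat-PM→Jules.

3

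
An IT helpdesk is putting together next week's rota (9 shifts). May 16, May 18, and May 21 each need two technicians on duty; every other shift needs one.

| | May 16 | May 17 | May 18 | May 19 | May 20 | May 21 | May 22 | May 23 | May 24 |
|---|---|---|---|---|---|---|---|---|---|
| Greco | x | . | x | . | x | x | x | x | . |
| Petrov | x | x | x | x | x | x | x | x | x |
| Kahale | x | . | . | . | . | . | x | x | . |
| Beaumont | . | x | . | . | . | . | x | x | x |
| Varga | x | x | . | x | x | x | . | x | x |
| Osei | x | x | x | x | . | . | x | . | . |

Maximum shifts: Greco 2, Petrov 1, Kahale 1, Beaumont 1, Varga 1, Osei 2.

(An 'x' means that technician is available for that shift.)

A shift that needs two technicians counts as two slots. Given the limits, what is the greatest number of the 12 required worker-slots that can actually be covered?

8

Total capacity across all technicians is 2+1+1+1+1+2 = 8, and 12 slots are needed, so at most 8 can be filled.
An assignment achieving 8: May 16→Kahale+Osei, May 17→Osei, May 18→Greco+Petrov, May 19→Varga, May 20→Greco, May 24→Beaumont.
Loads: Greco 2/2, Petrov 1/1, Kahale 1/1, Beaumont 1/1, Varga 1/1, Osei 2/2.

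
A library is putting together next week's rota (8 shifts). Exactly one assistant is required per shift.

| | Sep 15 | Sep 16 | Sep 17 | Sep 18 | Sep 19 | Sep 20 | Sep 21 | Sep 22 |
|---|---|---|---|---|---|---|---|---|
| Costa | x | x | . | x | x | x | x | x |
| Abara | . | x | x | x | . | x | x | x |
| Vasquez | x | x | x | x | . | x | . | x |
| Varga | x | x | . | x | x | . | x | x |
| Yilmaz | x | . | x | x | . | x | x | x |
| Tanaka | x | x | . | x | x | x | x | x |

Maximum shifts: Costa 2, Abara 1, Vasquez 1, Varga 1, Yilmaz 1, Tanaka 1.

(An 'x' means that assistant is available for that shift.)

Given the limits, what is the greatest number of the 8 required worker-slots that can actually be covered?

Total capacity across all assistants is 2+1+1+1+1+1 = 7, and 8 slots are needed, so at most 7 can be filled.
An assignment achieving 7: Sep 15→Costa, Sep 16→Vasquez, Sep 17→Abara, Sep 18→Tanaka, Sep 19→Costa, Sep 20→Yilmaz, Sep 21→Varga.
Loads: Costa 2/2, Abara 1/1, Vasquez 1/1, Varga 1/1, Yilmaz 1/1, Tanaka 1/1.

7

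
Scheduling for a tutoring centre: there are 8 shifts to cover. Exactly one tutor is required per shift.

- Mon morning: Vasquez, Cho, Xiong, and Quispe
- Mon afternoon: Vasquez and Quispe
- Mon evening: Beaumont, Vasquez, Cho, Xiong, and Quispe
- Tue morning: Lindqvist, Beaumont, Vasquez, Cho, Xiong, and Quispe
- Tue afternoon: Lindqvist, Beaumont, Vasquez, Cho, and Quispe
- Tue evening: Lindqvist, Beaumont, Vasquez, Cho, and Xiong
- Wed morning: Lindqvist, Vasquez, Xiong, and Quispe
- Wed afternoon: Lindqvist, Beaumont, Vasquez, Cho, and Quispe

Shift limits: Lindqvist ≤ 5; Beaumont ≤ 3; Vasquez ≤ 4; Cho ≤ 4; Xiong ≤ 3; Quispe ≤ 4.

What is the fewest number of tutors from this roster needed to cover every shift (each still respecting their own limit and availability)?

8 slots to fill and no one can take more than 5, so at least ⌈8/5⌉ = 2 tutors are needed.
Lindqvist and Vasquez alone can cover everything: Mon morning→Vasquez, Mon afternoon→Vasquez, Mon evening→Vasquez, Tue morning→Lindqvist, Tue afternoon→Lindqvist, Tue evening→Lindqvist, Wed morning→Lindqvist, Wed afternoon→Lindqvist.

2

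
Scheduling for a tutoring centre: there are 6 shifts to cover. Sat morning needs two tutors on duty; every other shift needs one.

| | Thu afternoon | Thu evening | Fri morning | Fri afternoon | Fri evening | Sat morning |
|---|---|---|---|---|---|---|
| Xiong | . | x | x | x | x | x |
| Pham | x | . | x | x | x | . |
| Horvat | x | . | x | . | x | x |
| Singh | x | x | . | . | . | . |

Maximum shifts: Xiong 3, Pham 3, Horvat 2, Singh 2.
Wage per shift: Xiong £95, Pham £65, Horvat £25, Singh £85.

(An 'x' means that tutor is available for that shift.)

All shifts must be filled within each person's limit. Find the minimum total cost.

£425

Sat morning can only be covered by Xiong and Horvat, so that assignment is forced.
Picking the cheapest available tutor for each shift independently would cost £345, but that ignores the shift limits.
An optimal schedule: Thu afternoon→Horvat, Thu evening→Singh, Fri morning→Pham, Fri afternoon→Pham, Fri evening→Pham, Sat morning→Horvat+Xiong.
Total: 25 + 85 + 65 + 65 + 65 + 25 + 95 = £425.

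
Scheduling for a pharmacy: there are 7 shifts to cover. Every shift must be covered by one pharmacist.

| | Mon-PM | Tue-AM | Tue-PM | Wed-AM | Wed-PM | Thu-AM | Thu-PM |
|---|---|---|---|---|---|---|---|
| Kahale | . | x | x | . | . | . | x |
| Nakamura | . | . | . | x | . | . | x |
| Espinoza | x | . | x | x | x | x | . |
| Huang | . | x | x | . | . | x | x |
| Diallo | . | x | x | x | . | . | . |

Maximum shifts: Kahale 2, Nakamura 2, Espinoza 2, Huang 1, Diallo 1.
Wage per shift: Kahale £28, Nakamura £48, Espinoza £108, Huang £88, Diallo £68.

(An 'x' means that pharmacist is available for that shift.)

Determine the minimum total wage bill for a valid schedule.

£456

Mon-PM can only be covered by Espinoza, so that assignment is forced.
Wed-PM can only be covered by Espinoza, so that assignment is forced.
Picking the cheapest available pharmacist for each shift independently would cost £436, but that ignores the shift limits.
An optimal schedule: Mon-PM→Espinoza, Tue-AM→Kahale, Tue-PM→Kahale, Wed-AM→Nakamura, Wed-PM→Espinoza, Thu-AM→Huang, Thu-PM→Nakamura.
Total: 108 + 28 + 28 + 48 + 108 + 88 + 48 = £456.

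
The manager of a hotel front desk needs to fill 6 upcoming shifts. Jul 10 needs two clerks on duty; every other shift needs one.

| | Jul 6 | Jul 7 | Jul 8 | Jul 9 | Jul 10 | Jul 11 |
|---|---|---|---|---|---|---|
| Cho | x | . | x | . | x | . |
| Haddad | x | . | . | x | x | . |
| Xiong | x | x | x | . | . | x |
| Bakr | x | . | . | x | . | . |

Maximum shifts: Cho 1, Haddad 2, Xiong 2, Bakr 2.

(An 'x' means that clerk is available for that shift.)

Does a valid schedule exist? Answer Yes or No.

No

Total capacity is 7 and 7 slots are needed, so capacity alone doesn't rule it out.
Shifts {Jul 7, Jul 8, Jul 10, Jul 11} need 5 worker-slots in total, but the clerks available for any of those shifts (Cho, Haddad, and Xiong) can supply at most 4 among them. So no valid schedule exists.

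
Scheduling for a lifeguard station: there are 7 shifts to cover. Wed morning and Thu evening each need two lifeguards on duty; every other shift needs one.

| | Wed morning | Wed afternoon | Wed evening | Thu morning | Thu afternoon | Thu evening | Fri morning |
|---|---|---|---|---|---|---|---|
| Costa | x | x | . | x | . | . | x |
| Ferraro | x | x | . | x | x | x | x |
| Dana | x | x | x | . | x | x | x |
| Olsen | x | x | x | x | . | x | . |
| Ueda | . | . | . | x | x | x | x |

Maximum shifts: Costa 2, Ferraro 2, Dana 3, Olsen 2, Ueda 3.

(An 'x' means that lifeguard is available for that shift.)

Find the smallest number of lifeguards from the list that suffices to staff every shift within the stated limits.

9 slots to fill and no one can take more than 3, so at least ⌈9/3⌉ = 3 lifeguards are needed.
Any 3 lifeguards together have capacity at most 3+3+2 = 8 < 9 slots, so 3 can never suffice.
Costa, Ferraro, Dana, and Olsen alone can cover everything: Wed morning→Dana+Olsen, Wed afternoon→Olsen, Wed evening→Dana, Thu morning→Costa, Thu afternoon→Ferraro, Thu evening→Ferraro+Dana, Fri morning→Costa.

4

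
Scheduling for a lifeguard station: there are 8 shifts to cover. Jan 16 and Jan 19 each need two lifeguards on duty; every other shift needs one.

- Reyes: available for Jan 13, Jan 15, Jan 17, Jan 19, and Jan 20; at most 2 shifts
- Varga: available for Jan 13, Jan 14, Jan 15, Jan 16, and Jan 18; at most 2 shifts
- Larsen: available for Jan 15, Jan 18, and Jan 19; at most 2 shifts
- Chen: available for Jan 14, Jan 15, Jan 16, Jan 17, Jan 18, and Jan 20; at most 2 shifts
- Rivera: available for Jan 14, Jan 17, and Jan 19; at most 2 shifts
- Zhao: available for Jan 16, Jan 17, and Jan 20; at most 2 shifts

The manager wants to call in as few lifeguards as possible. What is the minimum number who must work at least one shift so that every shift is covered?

10 slots to fill and no one can take more than 2, so at least ⌈10/2⌉ = 5 lifeguards are needed.
Reyes, Varga, Larsen, Chen, and Rivera alone can cover everything: Jan 13→Reyes, Jan 14→Varga, Jan 15→Chen, Jan 16→Varga+Chen, Jan 17→Rivera, Jan 18→Larsen, Jan 19→Larsen+Rivera, Jan 20→Reyes.

5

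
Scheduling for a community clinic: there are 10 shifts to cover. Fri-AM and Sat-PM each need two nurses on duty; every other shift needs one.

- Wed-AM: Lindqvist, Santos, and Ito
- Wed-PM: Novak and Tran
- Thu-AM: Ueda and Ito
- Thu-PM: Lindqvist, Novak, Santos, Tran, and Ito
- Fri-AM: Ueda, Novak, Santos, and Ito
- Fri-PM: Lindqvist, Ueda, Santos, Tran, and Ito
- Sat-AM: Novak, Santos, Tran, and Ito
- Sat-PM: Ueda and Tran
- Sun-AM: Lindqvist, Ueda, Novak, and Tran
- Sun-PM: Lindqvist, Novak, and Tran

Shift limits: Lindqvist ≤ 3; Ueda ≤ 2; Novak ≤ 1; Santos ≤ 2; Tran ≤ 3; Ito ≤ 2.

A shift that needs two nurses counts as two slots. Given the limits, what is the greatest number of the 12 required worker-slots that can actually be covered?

12

Total capacity across all nurses is 3+2+1+2+3+2 = 13, and 12 slots are needed, so at most 12 can be filled.
An assignment achieving 12: Wed-AM→Lindqvist, Wed-PM→Novak, Thu-AM→Ueda, Thu-PM→Tran, Fri-AM→Santos+Ito, Fri-PM→Tran, Sat-AM→Santos, Sat-PM→Ueda+Tran, Sun-AM→Lindqvist, Sun-PM→Lindqvist.
Loads: Lindqvist 3/3, Ueda 2/2, Novak 1/1, Santos 2/2, Tran 3/3, Ito 1/2.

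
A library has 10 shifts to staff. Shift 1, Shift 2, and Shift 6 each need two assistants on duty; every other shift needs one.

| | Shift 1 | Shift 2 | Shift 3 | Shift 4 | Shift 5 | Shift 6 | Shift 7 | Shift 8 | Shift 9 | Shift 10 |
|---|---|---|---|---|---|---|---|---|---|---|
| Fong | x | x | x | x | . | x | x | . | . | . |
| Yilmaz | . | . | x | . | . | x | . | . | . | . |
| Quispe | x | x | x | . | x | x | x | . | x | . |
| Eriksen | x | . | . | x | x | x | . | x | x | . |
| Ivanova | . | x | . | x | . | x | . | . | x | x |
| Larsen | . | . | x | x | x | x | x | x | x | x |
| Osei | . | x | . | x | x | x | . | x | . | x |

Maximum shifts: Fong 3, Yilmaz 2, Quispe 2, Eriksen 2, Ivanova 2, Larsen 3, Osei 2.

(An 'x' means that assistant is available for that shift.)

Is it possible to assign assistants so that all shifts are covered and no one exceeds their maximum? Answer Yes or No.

One valid schedule: Shift 1→Fong+Quispe, Shift 2→Ivanova+Osei, Shift 3→Fong, Shift 4→Larsen, Shift 5→Quispe, Shift 6→Yilmaz+Larsen, Shift 7→Fong, Shift 8→Eriksen, Shift 9→Eriksen, Shift 10→Ivanova.
Loads: Fong 3/3, Yilmaz 1/2, Quispe 2/2, Eriksen 2/2, Ivanova 2/2, Larsen 2/3, Osei 1/2 — all within limits.

Yes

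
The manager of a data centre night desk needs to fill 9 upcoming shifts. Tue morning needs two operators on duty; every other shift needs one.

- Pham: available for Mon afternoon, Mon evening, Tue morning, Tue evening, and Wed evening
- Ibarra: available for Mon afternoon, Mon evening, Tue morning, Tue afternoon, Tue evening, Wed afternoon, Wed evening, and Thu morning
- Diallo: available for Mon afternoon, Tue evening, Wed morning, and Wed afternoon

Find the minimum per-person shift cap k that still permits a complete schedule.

4

With 3 operators and 10 worker-slots to fill, someone must work at least ⌈10/3⌉ = 4 shifts, so k ≥ 4.
k = 4 works: Mon afternoon→Pham, Mon evening→Pham, Tue morning→Pham+Ibarra, Tue afternoon→Ibarra, Tue evening→Diallo, Wed morning→Diallo, Wed afternoon→Ibarra, Wed evening→Pham, Thu morning→Ibarra.
Loads: Pham 4, Ibarra 4, Diallo 2 — all ≤ 4.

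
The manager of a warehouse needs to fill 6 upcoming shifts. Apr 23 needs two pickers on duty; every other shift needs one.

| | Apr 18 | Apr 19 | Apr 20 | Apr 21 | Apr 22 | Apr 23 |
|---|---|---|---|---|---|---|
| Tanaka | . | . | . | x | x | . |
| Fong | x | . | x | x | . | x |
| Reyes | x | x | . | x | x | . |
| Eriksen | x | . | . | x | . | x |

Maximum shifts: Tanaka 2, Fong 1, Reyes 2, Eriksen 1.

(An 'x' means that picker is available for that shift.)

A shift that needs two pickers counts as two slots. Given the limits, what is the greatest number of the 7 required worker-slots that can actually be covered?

6

Total capacity across all pickers is 2+1+2+1 = 6, and 7 slots are needed, so at most 6 can be filled.
An assignment achieving 6: Apr 18→Reyes, Apr 19→Reyes, Apr 20→Fong, Apr 21→Tanaka, Apr 22→Tanaka, Apr 23→Eriksen.
Loads: Tanaka 2/2, Fong 1/1, Reyes 2/2, Eriksen 1/1.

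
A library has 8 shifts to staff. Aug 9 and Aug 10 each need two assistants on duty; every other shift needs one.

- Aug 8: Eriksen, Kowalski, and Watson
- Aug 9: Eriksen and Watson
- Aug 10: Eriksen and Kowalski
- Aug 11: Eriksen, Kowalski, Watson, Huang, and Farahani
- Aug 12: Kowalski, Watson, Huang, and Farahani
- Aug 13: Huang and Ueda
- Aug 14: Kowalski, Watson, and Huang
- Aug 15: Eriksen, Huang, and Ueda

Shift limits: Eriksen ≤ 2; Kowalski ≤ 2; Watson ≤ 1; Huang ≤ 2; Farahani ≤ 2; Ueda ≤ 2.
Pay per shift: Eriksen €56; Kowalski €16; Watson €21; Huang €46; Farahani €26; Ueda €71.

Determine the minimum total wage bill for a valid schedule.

Aug 9 can only be covered by Eriksen and Watson, so that assignment is forced.
Aug 10 can only be covered by Eriksen and Kowalski, so that assignment is forced.
Picking the cheapest available assistant for each shift independently would cost €305, but that ignores the shift limits.
An optimal schedule: Aug 8→Kowalski, Aug 9→Eriksen+Watson, Aug 10→Eriksen+Kowalski, Aug 11→Farahani, Aug 12→Farahani, Aug 13→Huang, Aug 14→Huang, Aug 15→Ueda.
Total: 16 + 56 + 21 + 56 + 16 + 26 + 26 + 46 + 46 + 71 = €380.

€380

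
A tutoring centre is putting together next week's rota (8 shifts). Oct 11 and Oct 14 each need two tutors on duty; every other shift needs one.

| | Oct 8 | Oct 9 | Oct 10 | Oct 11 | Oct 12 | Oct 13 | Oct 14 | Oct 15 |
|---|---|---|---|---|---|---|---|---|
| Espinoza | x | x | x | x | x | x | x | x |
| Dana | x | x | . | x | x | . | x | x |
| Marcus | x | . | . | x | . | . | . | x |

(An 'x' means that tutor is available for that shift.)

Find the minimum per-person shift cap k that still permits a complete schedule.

With 3 tutors and 10 worker-slots to fill, someone must work at least ⌈10/3⌉ = 4 shifts, so k ≥ 4.
k = 4 works: Oct 8→Dana, Oct 9→Espinoza, Oct 10→Espinoza, Oct 11→Dana+Marcus, Oct 12→Dana, Oct 13→Espinoza, Oct 14→Espinoza+Dana, Oct 15→Marcus.
Loads: Espinoza 4, Dana 4, Marcus 2 — all ≤ 4.

4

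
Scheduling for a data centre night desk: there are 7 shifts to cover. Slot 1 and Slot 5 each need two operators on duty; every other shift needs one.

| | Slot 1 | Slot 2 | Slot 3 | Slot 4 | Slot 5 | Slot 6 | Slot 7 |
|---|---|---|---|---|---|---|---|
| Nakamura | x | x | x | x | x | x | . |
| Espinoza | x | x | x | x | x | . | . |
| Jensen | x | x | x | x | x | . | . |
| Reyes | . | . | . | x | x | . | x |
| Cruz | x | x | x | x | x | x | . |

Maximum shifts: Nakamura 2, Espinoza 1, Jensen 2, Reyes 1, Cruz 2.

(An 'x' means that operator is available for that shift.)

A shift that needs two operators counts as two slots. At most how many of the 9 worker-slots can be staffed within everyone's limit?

Total capacity across all operators is 2+1+2+1+2 = 8, and 9 slots are needed, so at most 8 can be filled.
An assignment achieving 8: Slot 1→Nakamura+Espinoza, Slot 2→Jensen, Slot 3→Jensen, Slot 4→Cruz, Slot 5→Cruz, Slot 6→Nakamura, Slot 7→Reyes.
Loads: Nakamura 2/2, Espinoza 1/1, Jensen 2/2, Reyes 1/1, Cruz 2/2.

8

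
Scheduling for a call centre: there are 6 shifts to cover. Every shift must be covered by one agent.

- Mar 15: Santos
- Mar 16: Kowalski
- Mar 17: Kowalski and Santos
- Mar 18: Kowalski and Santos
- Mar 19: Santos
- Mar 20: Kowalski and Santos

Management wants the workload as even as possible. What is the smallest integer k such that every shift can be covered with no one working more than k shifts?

With 2 agents and 6 worker-slots to fill, someone must work at least ⌈6/2⌉ = 3 shifts, so k ≥ 3.
k = 3 works: Mar 15→Santos, Mar 16→Kowalski, Mar 17→Kowalski, Mar 18→Kowalski, Mar 19→Santos, Mar 20→Santos.
Loads: Kowalski 3, Santos 3 — all ≤ 3.

3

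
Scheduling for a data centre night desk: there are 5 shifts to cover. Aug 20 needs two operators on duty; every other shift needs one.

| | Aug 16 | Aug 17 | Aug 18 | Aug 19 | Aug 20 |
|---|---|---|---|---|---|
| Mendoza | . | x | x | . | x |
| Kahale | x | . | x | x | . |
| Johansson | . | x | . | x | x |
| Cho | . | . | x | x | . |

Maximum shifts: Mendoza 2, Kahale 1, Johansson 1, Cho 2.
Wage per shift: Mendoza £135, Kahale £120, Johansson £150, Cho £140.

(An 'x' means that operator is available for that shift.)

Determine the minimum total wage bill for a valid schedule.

Aug 16 can only be covered by Kahale, so that assignment is forced.
Aug 20 can only be covered by Mendoza and Johansson, so that assignment is forced.
Picking the cheapest available operator for each shift independently would cost £780, but that ignores the shift limits.
An optimal schedule: Aug 16→Kahale, Aug 17→Mendoza, Aug 18→Cho, Aug 19→Cho, Aug 20→Mendoza+Johansson.
Total: 120 + 135 + 140 + 140 + 135 + 150 = £820.

£820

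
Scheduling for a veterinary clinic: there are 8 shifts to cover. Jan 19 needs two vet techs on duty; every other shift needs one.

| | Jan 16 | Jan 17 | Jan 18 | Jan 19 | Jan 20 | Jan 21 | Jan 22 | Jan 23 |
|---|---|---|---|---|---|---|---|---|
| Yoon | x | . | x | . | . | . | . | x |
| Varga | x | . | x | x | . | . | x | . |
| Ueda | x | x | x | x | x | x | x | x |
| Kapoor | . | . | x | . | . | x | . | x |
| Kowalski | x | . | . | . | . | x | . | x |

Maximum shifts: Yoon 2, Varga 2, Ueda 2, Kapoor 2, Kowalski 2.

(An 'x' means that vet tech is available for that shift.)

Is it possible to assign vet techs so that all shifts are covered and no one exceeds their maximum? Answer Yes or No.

Total capacity is 10 and 9 slots are needed, so capacity alone doesn't rule it out.
Shifts {Jan 17, Jan 19, Jan 20} need 4 worker-slots in total, but the vet techs available for any of those shifts (Varga and Ueda) can supply at most 3 among them. So no valid schedule exists.

No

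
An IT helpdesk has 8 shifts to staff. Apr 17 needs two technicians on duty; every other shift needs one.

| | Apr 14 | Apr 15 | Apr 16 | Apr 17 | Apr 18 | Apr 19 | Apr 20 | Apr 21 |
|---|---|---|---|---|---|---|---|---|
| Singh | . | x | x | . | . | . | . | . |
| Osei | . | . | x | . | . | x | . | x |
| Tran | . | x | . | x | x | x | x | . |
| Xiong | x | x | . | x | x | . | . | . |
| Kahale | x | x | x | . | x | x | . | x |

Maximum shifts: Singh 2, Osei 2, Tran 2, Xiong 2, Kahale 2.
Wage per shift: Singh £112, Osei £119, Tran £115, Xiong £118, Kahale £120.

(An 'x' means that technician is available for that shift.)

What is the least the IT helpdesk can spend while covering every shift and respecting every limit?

Apr 17 can only be covered by Tran and Xiong, so that assignment is forced.
Apr 20 can only be covered by Tran, so that assignment is forced.
Picking the cheapest available technician for each shift independently would cost £1039, but that ignores the shift limits.
An optimal schedule: Apr 14→Xiong, Apr 15→Singh, Apr 16→Singh, Apr 17→Tran+Xiong, Apr 18→Kahale, Apr 19→Osei, Apr 20→Tran, Apr 21→Osei.
Total: 118 + 112 + 112 + 115 + 118 + 120 + 119 + 115 + 119 = £1048.

£1048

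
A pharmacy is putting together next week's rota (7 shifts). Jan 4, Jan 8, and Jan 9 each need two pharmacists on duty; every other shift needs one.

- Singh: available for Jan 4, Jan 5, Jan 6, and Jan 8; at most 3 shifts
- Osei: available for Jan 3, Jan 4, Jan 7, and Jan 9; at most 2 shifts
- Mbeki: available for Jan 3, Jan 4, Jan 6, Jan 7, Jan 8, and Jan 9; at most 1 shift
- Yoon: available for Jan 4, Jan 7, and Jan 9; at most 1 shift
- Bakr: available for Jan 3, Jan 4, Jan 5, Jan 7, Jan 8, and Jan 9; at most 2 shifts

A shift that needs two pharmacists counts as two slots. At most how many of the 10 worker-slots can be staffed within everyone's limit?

9

Total capacity across all pharmacists is 3+2+1+1+2 = 9, and 10 slots are needed, so at most 9 can be filled.
An assignment achieving 9: Jan 3→Osei, Jan 4→Bakr, Jan 5→Singh, Jan 6→Singh, Jan 7→Osei, Jan 8→Singh+Mbeki, Jan 9→Yoon+Bakr.
Loads: Singh 3/3, Osei 2/2, Mbeki 1/1, Yoon 1/1, Bakr 2/2.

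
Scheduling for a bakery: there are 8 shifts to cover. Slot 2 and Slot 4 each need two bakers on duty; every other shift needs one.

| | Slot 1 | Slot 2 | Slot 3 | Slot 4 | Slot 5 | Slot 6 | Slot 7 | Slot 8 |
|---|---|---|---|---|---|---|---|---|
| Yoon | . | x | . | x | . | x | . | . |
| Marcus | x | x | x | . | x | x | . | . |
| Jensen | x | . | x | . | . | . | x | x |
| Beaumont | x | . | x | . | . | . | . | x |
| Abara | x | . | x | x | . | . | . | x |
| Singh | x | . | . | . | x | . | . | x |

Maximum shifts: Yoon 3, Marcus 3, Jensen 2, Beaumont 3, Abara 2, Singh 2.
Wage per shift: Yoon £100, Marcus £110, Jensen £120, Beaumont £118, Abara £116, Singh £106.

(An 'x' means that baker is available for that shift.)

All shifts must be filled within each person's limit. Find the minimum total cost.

Slot 2 can only be covered by Yoon and Marcus, so that assignment is forced.
Slot 4 can only be covered by Yoon and Abara, so that assignment is forced.
Slot 7 can only be covered by Jensen, so that assignment is forced.
Picking the cheapest available baker for each shift independently would cost £1074, but that ignores the shift limits.
An optimal schedule: Slot 1→Marcus, Slot 2→Yoon+Marcus, Slot 3→Marcus, Slot 4→Yoon+Abara, Slot 5→Singh, Slot 6→Yoon, Slot 7→Jensen, Slot 8→Singh.
Total: 110 + 100 + 110 + 110 + 100 + 116 + 106 + 100 + 120 + 106 = £1078.

£1078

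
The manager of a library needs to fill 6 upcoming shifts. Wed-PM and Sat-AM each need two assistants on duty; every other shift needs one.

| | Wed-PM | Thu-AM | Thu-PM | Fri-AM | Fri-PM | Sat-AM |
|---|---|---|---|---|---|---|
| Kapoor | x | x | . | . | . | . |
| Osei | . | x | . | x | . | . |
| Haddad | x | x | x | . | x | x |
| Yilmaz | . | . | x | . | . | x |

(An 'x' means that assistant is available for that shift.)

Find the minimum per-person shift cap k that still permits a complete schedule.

With 4 assistants and 8 worker-slots to fill, someone must work at least ⌈8/4⌉ = 2 shifts, so k ≥ 2.
k = 2 fails: Shifts {Wed-PM, Fri-PM, Sat-AM} need 5 worker-slots in total, but the assistants available for any of those shifts (Kapoor, Haddad, and Yilmaz) can supply at most 4 among them. So no valid schedule exists.
k = 3 works: Wed-PM→Kapoor+Haddad, Thu-AM→Kapoor, Thu-PM→Yilmaz, Fri-AM→Osei, Fri-PM→Haddad, Sat-AM→Haddad+Yilmaz.
Loads: Kapoor 2, Osei 1, Haddad 3, Yilmaz 2 — all ≤ 3.

3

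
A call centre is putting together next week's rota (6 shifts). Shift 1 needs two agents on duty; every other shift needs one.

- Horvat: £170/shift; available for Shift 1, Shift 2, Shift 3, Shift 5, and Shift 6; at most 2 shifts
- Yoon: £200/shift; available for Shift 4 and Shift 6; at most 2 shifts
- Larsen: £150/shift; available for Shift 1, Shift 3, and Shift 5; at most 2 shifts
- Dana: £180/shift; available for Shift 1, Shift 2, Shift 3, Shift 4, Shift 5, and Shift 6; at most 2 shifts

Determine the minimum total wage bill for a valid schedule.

Picking the cheapest available agent for each shift independently would cost £1140, but that ignores the shift limits.
An optimal schedule: Shift 1→Larsen+Horvat, Shift 2→Horvat, Shift 3→Larsen, Shift 4→Dana, Shift 5→Dana, Shift 6→Yoon.
Total: 150 + 170 + 170 + 150 + 180 + 180 + 200 = £1200.

£1200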